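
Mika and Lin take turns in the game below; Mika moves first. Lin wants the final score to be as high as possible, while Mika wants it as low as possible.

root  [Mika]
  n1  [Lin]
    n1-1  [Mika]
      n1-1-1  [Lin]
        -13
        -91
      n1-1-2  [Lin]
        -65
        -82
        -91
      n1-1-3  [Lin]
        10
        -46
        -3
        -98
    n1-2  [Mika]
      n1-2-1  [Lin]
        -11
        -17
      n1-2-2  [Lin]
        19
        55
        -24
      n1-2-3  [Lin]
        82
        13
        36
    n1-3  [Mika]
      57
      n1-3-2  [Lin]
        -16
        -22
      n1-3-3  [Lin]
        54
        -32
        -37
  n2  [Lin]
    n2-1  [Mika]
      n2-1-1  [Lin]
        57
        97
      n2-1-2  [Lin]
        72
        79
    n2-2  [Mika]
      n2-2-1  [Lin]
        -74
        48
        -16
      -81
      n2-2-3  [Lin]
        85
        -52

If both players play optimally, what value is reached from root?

n1-1-1 (Lin): max(-13, -91) = -13
n1-1-2 (Lin): max(-65, -82, -91) = -65
n1-1-3 (Lin): max(10, -46, -3, -98) = 10
n1-1 (Mika): min(-13, -65, 10) = -65
n1-2-1 (Lin): max(-11, -17) = -11
n1-2-2 (Lin): max(19, 55, -24) = 55
n1-2-3 (Lin): max(82, 13, 36) = 82
n1-2 (Mika): min(-11, 55, 82) = -11
n1-3-2 (Lin): max(-16, -22) = -16
n1-3-3 (Lin): max(54, -32, -37) = 54
n1-3 (Mika): min(57, -16, 54) = -16
n1 (Lin): max(-65, -11, -16) = -11
n2-1-1 (Lin): max(57, 97) = 97
n2-1-2 (Lin): max(72, 79) = 79
n2-1 (Mika): min(97, 79) = 79
n2-2-1 (Lin): max(-74, 48, -16) = 48
n2-2-3 (Lin): max(85, -52) = 85
n2-2 (Mika): min(48, -81, 85) = -81
n2 (Lin): max(79, -81) = 79
root (Mika): min(-11, 79) = -11

-11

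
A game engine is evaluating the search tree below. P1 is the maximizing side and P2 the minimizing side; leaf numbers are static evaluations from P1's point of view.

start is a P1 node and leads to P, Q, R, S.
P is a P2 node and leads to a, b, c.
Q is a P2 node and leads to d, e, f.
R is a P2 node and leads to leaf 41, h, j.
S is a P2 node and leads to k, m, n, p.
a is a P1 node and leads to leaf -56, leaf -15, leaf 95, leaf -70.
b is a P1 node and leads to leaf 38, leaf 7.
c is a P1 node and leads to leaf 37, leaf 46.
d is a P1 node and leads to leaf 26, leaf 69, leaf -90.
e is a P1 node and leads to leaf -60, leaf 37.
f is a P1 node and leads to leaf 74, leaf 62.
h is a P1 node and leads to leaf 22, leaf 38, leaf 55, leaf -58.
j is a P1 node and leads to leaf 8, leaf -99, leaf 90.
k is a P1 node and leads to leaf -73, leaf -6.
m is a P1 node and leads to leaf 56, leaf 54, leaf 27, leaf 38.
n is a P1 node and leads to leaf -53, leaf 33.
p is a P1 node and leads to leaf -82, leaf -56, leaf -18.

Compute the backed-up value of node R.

41

h (P1): max(22, 38, 55, -58) = 55
j (P1): max(8, -99, 90) = 90
R (P2): min(41, 55, 90) = 41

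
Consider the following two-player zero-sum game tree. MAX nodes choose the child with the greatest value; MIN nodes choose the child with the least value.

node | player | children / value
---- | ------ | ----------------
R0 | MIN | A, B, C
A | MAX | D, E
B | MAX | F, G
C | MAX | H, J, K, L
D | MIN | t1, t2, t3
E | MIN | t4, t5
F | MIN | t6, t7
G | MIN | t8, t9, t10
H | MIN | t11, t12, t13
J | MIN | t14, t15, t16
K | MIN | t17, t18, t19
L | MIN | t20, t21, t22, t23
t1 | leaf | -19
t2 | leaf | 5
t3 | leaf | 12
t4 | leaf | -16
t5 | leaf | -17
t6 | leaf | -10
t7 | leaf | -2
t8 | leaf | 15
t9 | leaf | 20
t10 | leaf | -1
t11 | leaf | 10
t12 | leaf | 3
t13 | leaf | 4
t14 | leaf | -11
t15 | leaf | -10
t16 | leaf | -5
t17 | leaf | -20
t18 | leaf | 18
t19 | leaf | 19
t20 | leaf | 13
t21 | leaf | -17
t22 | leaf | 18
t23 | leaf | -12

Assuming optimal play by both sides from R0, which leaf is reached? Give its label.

D (MIN): min(-19, 5, 12) = -19
E (MIN): min(-16, -17) = -17
A (MAX): max(-19, -17) = -17
F (MIN): min(-10, -2) = -10
G (MIN): min(15, 20, -1) = -1
B (MAX): max(-10, -1) = -1
H (MIN): min(10, 3, 4) = 3
J (MIN): min(-11, -10, -5) = -11
K (MIN): min(-20, 18, 19) = -20
L (MIN): min(13, -17, 18, -12) = -17
C (MAX): max(3, -11, -20, -17) = 3
R0 (MIN): min(-17, -1, 3) = -17
At R0, MIN picks A (lowest: -17).
At A, MAX picks E (highest: -17).
At E, MIN picks t5 (lowest: -17).
Terminal value -17.

t5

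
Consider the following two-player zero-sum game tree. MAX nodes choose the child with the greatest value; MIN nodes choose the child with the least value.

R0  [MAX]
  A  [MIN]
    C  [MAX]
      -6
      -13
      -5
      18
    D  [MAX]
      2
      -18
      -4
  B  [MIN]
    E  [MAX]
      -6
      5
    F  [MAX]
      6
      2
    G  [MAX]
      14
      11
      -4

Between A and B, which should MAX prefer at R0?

B

C (MAX): max(-6, -13, -5, 18) = 18
D (MAX): max(2, -18, -4) = 2
A (MIN): min(18, 2) = 2
E (MAX): max(-6, 5) = 5
F (MAX): max(6, 2) = 6
G (MAX): max(14, 11, -4) = 14
B (MIN): min(5, 6, 14) = 5
MAX prefers the higher value; A=2, B=5. B is better since 5 > 2.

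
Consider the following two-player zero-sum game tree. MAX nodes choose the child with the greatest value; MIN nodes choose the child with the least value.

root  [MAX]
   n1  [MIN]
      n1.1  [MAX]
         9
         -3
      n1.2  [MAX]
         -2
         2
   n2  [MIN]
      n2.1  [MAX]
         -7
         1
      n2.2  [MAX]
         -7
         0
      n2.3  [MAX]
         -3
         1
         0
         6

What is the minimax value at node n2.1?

n2.1 (MAX): max(-7, 1) = 1

1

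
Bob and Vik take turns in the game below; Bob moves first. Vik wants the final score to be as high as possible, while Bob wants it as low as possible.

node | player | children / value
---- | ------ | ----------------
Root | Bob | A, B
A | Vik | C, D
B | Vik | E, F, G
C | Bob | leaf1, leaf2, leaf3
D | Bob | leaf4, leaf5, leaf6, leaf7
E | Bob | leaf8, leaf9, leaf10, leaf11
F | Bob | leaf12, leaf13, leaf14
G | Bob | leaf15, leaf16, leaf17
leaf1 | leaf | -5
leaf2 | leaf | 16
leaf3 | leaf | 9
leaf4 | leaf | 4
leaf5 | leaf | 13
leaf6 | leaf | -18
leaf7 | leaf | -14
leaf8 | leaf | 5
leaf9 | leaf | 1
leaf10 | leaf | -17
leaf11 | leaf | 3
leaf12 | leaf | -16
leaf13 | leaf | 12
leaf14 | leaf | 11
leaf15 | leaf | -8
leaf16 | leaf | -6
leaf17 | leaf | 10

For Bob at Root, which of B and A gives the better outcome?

E (Bob): min(5, 1, -17, 3) = -17
F (Bob): min(-16, 12, 11) = -16
G (Bob): min(-8, -6, 10) = -8
B (Vik): max(-17, -16, -8) = -8
C (Bob): min(-5, 16, 9) = -5
D (Bob): min(4, 13, -18, -14) = -18
A (Vik): max(-5, -18) = -5
Bob prefers the lower value; B=-8, A=-5. B is better since -8 < -5.

B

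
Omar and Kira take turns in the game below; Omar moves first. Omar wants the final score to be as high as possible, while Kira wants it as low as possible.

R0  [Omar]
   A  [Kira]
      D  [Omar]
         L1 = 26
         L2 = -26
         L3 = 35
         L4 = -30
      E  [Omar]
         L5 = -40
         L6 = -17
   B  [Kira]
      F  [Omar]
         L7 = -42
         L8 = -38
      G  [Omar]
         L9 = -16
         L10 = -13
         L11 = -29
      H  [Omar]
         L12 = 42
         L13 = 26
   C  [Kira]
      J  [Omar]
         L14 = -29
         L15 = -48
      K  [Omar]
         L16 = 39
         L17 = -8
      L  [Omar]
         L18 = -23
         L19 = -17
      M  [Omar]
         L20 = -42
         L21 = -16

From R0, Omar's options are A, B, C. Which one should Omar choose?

D (Omar): max(26, -26, 35, -30) = 35
E (Omar): max(-40, -17) = -17
A (Kira): min(35, -17) = -17
F (Omar): max(-42, -38) = -38
G (Omar): max(-16, -13, -29) = -13
H (Omar): max(42, 26) = 42
B (Kira): min(-38, -13, 42) = -38
J (Omar): max(-29, -48) = -29
K (Omar): max(39, -8) = 39
L (Omar): max(-23, -17) = -17
M (Omar): max(-42, -16) = -16
C (Kira): min(-29, 39, -17, -16) = -29
R0 (Omar): max(-17, -38, -29) = -17
Omar at R0 wants the highest of {A=-17, B=-38, C=-29}, so chooses A.

A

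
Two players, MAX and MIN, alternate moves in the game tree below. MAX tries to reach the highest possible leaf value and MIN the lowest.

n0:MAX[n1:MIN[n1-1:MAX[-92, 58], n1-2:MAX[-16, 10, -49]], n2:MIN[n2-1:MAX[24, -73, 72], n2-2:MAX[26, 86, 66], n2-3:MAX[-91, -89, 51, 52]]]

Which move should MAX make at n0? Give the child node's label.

n1-1 (MAX): max(-92, 58) = 58
n1-2 (MAX): max(-16, 10, -49) = 10
n1 (MIN): min(58, 10) = 10
n2-1 (MAX): max(24, -73, 72) = 72
n2-2 (MAX): max(26, 86, 66) = 86
n2-3 (MAX): max(-91, -89, 51, 52) = 52
n2 (MIN): min(72, 86, 52) = 52
n0 (MAX): max(10, 52) = 52
MAX at n0 wants the highest of {n1=10, n2=52}, so chooses n2.

n2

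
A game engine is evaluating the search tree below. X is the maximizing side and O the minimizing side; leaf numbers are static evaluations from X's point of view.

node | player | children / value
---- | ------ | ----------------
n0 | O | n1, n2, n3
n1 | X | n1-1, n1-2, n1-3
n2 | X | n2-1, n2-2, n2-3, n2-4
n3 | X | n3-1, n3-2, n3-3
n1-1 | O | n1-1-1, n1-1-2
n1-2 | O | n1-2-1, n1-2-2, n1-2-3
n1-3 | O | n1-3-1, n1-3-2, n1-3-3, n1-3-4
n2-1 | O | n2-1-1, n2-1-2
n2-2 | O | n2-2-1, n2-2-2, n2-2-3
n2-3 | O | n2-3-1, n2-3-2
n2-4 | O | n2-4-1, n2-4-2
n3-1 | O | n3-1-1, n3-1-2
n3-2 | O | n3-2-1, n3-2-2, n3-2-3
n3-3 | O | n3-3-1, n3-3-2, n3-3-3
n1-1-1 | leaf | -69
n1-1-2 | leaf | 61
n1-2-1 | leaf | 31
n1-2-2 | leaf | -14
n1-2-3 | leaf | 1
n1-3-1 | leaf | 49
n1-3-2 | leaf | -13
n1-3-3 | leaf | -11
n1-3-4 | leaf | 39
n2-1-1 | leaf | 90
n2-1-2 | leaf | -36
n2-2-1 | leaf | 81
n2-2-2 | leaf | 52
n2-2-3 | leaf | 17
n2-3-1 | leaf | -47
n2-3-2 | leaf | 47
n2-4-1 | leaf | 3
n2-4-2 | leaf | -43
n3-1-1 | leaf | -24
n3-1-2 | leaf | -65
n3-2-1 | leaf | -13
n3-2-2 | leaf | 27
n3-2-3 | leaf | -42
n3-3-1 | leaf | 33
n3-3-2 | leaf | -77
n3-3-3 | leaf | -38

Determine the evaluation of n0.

n1-1 (O): min(-69, 61) = -69
n1-2 (O): min(31, -14, 1) = -14
n1-3 (O): min(49, -13, -11, 39) = -13
n1 (X): max(-69, -14, -13) = -13
n2-1 (O): min(90, -36) = -36
n2-2 (O): min(81, 52, 17) = 17
n2-3 (O): min(-47, 47) = -47
n2-4 (O): min(3, -43) = -43
n2 (X): max(-36, 17, -47, -43) = 17
n3-1 (O): min(-24, -65) = -65
n3-2 (O): min(-13, 27, -42) = -42
n3-3 (O): min(33, -77, -38) = -77
n3 (X): max(-65, -42, -77) = -42
n0 (O): min(-13, 17, -42) = -42

-42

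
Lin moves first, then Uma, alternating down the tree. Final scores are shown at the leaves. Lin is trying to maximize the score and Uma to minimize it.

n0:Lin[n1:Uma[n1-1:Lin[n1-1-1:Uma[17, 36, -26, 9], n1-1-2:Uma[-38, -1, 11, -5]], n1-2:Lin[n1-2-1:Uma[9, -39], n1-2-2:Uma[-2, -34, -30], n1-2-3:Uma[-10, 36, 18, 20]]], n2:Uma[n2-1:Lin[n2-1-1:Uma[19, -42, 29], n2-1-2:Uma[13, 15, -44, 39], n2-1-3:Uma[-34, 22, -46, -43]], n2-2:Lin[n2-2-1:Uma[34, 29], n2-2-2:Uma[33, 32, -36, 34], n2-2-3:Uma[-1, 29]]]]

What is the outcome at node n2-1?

n2-1-1 (Uma): min(19, -42, 29) = -42
n2-1-2 (Uma): min(13, 15, -44, 39) = -44
n2-1-3 (Uma): min(-34, 22, -46, -43) = -46
n2-1 (Lin): max(-42, -44, -46) = -42

-42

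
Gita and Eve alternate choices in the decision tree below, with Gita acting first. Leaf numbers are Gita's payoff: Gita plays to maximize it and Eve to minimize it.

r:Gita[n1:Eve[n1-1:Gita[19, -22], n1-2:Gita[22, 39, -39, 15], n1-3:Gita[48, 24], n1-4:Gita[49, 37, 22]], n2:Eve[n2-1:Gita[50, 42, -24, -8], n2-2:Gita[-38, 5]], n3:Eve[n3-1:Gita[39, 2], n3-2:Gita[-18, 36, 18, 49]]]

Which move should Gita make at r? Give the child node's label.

n3

n1-1 (Gita): max(19, -22) = 19
n1-2 (Gita): max(22, 39, -39, 15) = 39
n1-3 (Gita): max(48, 24) = 48
n1-4 (Gita): max(49, 37, 22) = 49
n1 (Eve): min(19, 39, 48, 49) = 19
n2-1 (Gita): max(50, 42, -24, -8) = 50
n2-2 (Gita): max(-38, 5) = 5
n2 (Eve): min(50, 5) = 5
n3-1 (Gita): max(39, 2) = 39
n3-2 (Gita): max(-18, 36, 18, 49) = 49
n3 (Eve): min(39, 49) = 39
r (Gita): max(19, 5, 39) = 39
Gita at r wants the highest of {n1=19, n2=5, n3=39}, so chooses n3.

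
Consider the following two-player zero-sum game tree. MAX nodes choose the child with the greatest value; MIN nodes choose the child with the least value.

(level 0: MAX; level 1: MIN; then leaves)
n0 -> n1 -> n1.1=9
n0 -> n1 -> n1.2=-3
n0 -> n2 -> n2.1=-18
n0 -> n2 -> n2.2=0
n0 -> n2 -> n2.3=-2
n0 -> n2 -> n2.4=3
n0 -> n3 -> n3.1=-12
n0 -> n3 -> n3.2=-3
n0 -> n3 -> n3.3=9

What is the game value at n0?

-3

n1 (MIN): min(9, -3) = -3
n2 (MIN): min(-18, 0, -2, 3) = -18
n3 (MIN): min(-12, -3, 9) = -12
n0 (MAX): max(-3, -18, -12) = -3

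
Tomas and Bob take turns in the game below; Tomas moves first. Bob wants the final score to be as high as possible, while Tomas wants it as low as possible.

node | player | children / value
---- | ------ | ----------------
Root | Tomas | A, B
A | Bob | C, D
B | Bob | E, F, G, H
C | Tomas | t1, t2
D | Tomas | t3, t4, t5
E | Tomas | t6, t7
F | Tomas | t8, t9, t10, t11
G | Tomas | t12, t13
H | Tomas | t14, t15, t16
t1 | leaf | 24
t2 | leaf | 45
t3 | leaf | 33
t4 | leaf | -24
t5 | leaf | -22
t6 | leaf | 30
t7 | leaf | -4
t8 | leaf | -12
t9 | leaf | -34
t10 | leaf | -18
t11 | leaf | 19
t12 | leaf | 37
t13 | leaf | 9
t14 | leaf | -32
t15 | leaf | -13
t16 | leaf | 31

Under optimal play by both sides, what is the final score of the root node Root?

C (Tomas): min(24, 45) = 24
D (Tomas): min(33, -24, -22) = -24
A (Bob): max(24, -24) = 24
E (Tomas): min(30, -4) = -4
F (Tomas): min(-12, -34, -18, 19) = -34
G (Tomas): min(37, 9) = 9
H (Tomas): min(-32, -13, 31) = -32
B (Bob): max(-4, -34, 9, -32) = 9
Root (Tomas): min(24, 9) = 9

9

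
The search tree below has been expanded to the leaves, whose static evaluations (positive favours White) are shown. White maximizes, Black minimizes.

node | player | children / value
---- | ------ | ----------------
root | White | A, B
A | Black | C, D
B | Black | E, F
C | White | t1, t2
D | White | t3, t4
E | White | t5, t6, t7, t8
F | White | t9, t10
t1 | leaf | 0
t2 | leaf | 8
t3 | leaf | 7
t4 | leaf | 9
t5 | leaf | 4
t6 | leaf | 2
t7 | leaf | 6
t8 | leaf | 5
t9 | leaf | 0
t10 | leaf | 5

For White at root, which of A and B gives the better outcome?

A

C (White): max(0, 8) = 8
D (White): max(7, 9) = 9
A (Black): min(8, 9) = 8
E (White): max(4, 2, 6, 5) = 6
F (White): max(0, 5) = 5
B (Black): min(6, 5) = 5
White prefers the higher value; A=8, B=5. A is better since 8 > 5.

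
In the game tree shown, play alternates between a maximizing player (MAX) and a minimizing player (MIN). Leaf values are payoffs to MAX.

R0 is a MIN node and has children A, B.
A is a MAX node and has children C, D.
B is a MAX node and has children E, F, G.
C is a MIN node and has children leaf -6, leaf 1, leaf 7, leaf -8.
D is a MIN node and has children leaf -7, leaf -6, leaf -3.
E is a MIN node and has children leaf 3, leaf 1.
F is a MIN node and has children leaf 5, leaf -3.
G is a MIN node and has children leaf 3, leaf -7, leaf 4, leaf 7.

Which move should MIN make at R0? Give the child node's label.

C (MIN): min(-6, 1, 7, -8) = -8
D (MIN): min(-7, -6, -3) = -7
A (MAX): max(-8, -7) = -7
E (MIN): min(3, 1) = 1
F (MIN): min(5, -3) = -3
G (MIN): min(3, -7, 4, 7) = -7
B (MAX): max(1, -3, -7) = 1
R0 (MIN): min(-7, 1) = -7
MIN at R0 wants the lowest of {A=-7, B=1}, so chooses A.

A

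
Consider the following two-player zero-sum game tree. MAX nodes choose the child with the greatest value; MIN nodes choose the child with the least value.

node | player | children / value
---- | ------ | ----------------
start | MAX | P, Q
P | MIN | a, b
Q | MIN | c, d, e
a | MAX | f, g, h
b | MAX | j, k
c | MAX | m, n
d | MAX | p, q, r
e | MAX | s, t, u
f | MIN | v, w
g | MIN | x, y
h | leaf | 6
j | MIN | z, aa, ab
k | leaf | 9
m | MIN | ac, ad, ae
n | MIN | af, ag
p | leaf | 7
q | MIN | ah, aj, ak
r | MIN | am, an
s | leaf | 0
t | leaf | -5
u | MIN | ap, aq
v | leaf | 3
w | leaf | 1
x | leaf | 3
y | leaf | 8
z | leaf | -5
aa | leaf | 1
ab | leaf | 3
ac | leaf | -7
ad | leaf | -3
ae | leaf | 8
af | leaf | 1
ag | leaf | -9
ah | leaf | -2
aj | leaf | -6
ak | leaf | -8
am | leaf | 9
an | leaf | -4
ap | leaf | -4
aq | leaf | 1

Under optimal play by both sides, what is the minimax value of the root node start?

f (MIN): min(3, 1) = 1
g (MIN): min(3, 8) = 3
a (MAX): max(1, 3, 6) = 6
j (MIN): min(-5, 1, 3) = -5
b (MAX): max(-5, 9) = 9
P (MIN): min(6, 9) = 6
m (MIN): min(-7, -3, 8) = -7
n (MIN): min(1, -9) = -9
c (MAX): max(-7, -9) = -7
q (MIN): min(-2, -6, -8) = -8
r (MIN): min(9, -4) = -4
d (MAX): max(7, -8, -4) = 7
u (MIN): min(-4, 1) = -4
e (MAX): max(0, -5, -4) = 0
Q (MIN): min(-7, 7, 0) = -7
start (MAX): max(6, -7) = 6

6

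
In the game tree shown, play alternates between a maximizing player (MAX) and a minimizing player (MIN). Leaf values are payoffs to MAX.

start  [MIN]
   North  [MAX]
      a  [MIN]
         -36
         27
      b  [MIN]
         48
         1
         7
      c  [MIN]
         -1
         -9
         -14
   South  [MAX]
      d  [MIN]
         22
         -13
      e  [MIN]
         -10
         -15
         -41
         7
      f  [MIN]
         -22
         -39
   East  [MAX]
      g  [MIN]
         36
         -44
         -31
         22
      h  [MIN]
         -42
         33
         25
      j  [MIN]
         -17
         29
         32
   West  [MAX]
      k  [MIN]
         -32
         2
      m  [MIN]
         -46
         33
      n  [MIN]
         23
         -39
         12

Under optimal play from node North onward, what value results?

a (MIN): min(-36, 27) = -36
b (MIN): min(48, 1, 7) = 1
c (MIN): min(-1, -9, -14) = -14
North (MAX): max(-36, 1, -14) = 1

1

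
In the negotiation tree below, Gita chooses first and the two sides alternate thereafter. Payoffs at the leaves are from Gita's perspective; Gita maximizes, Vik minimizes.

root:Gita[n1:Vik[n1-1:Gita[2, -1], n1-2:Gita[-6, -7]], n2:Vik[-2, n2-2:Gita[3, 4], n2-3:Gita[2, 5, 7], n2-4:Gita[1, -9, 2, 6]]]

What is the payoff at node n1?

n1-1 (Gita): max(2, -1) = 2
n1-2 (Gita): max(-6, -7) = -6
n1 (Vik): min(2, -6) = -6

-6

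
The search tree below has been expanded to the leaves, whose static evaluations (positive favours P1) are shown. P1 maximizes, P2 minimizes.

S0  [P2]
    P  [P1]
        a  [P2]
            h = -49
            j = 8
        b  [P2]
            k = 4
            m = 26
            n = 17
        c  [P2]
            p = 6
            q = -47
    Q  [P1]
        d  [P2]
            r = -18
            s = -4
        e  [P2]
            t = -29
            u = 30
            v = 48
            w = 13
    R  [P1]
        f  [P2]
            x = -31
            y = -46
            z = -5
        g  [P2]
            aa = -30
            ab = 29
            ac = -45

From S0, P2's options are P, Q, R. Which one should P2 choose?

R

a (P2): min(-49, 8) = -49
b (P2): min(4, 26, 17) = 4
c (P2): min(6, -47) = -47
P (P1): max(-49, 4, -47) = 4
d (P2): min(-18, -4) = -18
e (P2): min(-29, 30, 48, 13) = -29
Q (P1): max(-18, -29) = -18
f (P2): min(-31, -46, -5) = -46
g (P2): min(-30, 29, -45) = -45
R (P1): max(-46, -45) = -45
S0 (P2): min(4, -18, -45) = -45
P2 at S0 wants the lowest of {P=4, Q=-18, R=-45}, so chooses R.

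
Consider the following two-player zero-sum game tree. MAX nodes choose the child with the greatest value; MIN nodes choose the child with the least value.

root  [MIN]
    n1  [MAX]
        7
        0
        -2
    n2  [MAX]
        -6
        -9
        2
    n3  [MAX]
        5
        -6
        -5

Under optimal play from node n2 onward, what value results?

2

n2 (MAX): max(-6, -9, 2) = 2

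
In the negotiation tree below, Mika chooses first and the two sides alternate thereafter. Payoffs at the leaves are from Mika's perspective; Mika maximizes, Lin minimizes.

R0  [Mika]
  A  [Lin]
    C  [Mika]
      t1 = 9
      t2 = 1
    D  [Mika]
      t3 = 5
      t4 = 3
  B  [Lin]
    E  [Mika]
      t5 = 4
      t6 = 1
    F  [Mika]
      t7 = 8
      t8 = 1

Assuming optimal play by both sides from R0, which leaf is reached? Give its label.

C (Mika): max(9, 1) = 9
D (Mika): max(5, 3) = 5
A (Lin): min(9, 5) = 5
E (Mika): max(4, 1) = 4
F (Mika): max(8, 1) = 8
B (Lin): min(4, 8) = 4
R0 (Mika): max(5, 4) = 5
At R0, Mika picks A (highest: 5).
At A, Lin picks D (lowest: 5).
At D, Mika picks t3 (highest: 5).
Terminal value 5.

t3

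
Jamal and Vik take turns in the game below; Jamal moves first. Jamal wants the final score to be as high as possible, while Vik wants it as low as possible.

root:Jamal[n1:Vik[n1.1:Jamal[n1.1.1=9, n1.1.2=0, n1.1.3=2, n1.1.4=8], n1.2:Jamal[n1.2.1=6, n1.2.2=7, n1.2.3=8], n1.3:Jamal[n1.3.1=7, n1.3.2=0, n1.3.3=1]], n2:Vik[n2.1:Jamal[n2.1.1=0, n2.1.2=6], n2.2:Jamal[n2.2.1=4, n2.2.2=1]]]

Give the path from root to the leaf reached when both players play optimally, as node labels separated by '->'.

n1.1 (Jamal): max(9, 0, 2, 8) = 9
n1.2 (Jamal): max(6, 7, 8) = 8
n1.3 (Jamal): max(7, 0, 1) = 7
n1 (Vik): min(9, 8, 7) = 7
n2.1 (Jamal): max(0, 6) = 6
n2.2 (Jamal): max(4, 1) = 4
n2 (Vik): min(6, 4) = 4
root (Jamal): max(7, 4) = 7
At root, Jamal picks n1 (highest: 7).
At n1, Vik picks n1.3 (lowest: 7).
At n1.3, Jamal picks n1.3.1 (highest: 7).
Terminal value 7.

root -> n1 -> n1.3 -> n1.3.1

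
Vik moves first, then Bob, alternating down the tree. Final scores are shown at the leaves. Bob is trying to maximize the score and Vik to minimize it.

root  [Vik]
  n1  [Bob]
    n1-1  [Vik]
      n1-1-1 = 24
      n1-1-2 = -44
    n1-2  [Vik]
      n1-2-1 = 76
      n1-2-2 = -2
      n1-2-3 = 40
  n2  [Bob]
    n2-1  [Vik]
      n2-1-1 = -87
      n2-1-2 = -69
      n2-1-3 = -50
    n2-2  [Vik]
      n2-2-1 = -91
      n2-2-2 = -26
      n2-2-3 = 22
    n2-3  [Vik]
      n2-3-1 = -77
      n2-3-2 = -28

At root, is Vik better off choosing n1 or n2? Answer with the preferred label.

n1-1 (Vik): min(24, -44) = -44
n1-2 (Vik): min(76, -2, 40) = -2
n1 (Bob): max(-44, -2) = -2
n2-1 (Vik): min(-87, -69, -50) = -87
n2-2 (Vik): min(-91, -26, 22) = -91
n2-3 (Vik): min(-77, -28) = -77
n2 (Bob): max(-87, -91, -77) = -77
Vik prefers the lower value; n1=-2, n2=-77. n2 is better since -77 < -2.

n2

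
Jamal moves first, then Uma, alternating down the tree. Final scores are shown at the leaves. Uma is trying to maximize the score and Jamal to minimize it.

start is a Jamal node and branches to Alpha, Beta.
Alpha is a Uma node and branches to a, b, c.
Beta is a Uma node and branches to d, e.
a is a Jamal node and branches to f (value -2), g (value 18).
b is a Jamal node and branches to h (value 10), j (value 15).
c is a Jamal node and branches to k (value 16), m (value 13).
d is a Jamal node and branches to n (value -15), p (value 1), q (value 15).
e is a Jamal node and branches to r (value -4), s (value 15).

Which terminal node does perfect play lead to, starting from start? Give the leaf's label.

r

a (Jamal): min(-2, 18) = -2
b (Jamal): min(10, 15) = 10
c (Jamal): min(16, 13) = 13
Alpha (Uma): max(-2, 10, 13) = 13
d (Jamal): min(-15, 1, 15) = -15
e (Jamal): min(-4, 15) = -4
Beta (Uma): max(-15, -4) = -4
start (Jamal): min(13, -4) = -4
At start, Jamal picks Beta (lowest: -4).
At Beta, Uma picks e (highest: -4).
At e, Jamal picks r (lowest: -4).
Terminal value -4.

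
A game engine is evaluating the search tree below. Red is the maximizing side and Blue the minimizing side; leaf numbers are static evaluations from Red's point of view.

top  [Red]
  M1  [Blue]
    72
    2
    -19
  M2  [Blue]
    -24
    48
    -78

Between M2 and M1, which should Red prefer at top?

M2 (Blue): min(-24, 48, -78) = -78
M1 (Blue): min(72, 2, -19) = -19
Red prefers the higher value; M2=-78, M1=-19. M1 is better since -19 > -78.

M1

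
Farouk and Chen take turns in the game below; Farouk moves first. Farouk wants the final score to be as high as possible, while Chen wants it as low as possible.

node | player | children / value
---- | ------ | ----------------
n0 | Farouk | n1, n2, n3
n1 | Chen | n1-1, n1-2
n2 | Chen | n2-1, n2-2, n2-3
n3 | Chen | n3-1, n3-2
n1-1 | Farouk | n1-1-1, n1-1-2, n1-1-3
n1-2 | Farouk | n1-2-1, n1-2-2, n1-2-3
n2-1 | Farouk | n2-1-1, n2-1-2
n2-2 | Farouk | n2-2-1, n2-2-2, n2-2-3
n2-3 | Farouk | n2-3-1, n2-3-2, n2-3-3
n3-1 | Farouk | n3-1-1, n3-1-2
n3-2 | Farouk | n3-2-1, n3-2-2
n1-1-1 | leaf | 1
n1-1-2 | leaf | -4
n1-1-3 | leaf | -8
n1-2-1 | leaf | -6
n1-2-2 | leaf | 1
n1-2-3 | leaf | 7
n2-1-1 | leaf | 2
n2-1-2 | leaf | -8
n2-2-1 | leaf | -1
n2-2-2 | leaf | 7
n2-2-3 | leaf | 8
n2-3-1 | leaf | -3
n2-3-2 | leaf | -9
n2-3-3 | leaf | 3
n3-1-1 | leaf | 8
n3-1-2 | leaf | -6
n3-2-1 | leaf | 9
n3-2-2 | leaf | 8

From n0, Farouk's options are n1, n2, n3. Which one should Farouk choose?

n3

n1-1 (Farouk): max(1, -4, -8) = 1
n1-2 (Farouk): max(-6, 1, 7) = 7
n1 (Chen): min(1, 7) = 1
n2-1 (Farouk): max(2, -8) = 2
n2-2 (Farouk): max(-1, 7, 8) = 8
n2-3 (Farouk): max(-3, -9, 3) = 3
n2 (Chen): min(2, 8, 3) = 2
n3-1 (Farouk): max(8, -6) = 8
n3-2 (Farouk): max(9, 8) = 9
n3 (Chen): min(8, 9) = 8
n0 (Farouk): max(1, 2, 8) = 8
Farouk at n0 wants the highest of {n1=1, n2=2, n3=8}, so chooses n3.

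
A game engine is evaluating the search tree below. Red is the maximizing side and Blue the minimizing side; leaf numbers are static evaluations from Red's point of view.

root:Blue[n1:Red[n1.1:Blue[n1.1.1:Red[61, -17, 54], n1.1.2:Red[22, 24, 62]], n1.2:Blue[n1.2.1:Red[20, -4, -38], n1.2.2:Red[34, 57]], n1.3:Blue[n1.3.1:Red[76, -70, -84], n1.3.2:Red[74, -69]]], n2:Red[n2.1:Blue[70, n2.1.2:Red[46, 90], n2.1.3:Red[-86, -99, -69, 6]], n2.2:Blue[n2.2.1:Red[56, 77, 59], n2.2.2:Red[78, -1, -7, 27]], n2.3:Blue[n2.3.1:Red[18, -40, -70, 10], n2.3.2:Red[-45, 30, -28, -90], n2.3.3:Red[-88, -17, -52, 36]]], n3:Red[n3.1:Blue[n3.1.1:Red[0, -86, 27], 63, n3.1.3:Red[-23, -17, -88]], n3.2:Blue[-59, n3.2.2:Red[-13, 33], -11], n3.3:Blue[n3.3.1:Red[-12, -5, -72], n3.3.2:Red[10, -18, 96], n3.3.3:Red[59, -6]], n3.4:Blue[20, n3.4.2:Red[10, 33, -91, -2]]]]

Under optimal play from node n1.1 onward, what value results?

n1.1.1 (Red): max(61, -17, 54) = 61
n1.1.2 (Red): max(22, 24, 62) = 62
n1.1 (Blue): min(61, 62) = 61

61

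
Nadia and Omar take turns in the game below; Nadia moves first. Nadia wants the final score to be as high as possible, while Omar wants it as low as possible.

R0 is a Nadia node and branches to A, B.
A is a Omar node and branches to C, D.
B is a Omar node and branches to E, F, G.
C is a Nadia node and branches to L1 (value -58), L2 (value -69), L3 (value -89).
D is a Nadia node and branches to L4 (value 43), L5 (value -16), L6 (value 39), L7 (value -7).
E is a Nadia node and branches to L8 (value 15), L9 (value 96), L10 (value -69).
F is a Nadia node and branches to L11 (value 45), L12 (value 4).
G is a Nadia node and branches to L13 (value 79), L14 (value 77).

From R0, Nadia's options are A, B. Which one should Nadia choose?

C (Nadia): max(-58, -69, -89) = -58
D (Nadia): max(43, -16, 39, -7) = 43
A (Omar): min(-58, 43) = -58
E (Nadia): max(15, 96, -69) = 96
F (Nadia): max(45, 4) = 45
G (Nadia): max(79, 77) = 79
B (Omar): min(96, 45, 79) = 45
R0 (Nadia): max(-58, 45) = 45
Nadia at R0 wants the highest of {A=-58, B=45}, so chooses B.

B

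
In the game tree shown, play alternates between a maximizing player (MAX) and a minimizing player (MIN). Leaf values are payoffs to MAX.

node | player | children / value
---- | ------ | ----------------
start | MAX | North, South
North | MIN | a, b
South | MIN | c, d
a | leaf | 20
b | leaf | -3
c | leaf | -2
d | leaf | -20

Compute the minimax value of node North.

North (MIN): min(20, -3) = -3

-3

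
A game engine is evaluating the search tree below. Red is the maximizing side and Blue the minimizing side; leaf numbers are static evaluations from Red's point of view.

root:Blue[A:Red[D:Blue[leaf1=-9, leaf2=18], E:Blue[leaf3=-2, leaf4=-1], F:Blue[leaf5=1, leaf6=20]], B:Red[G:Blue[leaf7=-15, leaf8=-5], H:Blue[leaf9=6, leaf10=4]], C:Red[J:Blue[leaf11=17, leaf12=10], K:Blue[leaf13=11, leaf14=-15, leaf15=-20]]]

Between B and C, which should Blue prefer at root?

G (Blue): min(-15, -5) = -15
H (Blue): min(6, 4) = 4
B (Red): max(-15, 4) = 4
J (Blue): min(17, 10) = 10
K (Blue): min(11, -15, -20) = -20
C (Red): max(10, -20) = 10
Blue prefers the lower value; B=4, C=10. B is better since 4 < 10.

B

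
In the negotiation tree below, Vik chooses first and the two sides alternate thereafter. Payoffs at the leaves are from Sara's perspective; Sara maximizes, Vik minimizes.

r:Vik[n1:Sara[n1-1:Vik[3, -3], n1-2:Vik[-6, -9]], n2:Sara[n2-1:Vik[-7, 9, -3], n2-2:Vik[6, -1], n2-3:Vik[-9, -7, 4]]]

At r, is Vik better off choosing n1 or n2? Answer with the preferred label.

n1-1 (Vik): min(3, -3) = -3
n1-2 (Vik): min(-6, -9) = -9
n1 (Sara): max(-3, -9) = -3
n2-1 (Vik): min(-7, 9, -3) = -7
n2-2 (Vik): min(6, -1) = -1
n2-3 (Vik): min(-9, -7, 4) = -9
n2 (Sara): max(-7, -1, -9) = -1
Vik prefers the lower value; n1=-3, n2=-1. n1 is better since -3 < -1.

n1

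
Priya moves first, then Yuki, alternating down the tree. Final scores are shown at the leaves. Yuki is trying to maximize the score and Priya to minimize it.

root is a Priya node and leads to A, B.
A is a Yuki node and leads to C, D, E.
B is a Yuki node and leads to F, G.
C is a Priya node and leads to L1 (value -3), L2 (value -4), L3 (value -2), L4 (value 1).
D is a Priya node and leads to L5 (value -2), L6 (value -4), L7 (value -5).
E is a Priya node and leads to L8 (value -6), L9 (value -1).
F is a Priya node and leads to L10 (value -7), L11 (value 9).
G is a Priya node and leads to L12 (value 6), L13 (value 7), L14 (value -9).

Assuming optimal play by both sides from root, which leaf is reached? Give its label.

L10

C (Priya): min(-3, -4, -2, 1) = -4
D (Priya): min(-2, -4, -5) = -5
E (Priya): min(-6, -1) = -6
A (Yuki): max(-4, -5, -6) = -4
F (Priya): min(-7, 9) = -7
G (Priya): min(6, 7, -9) = -9
B (Yuki): max(-7, -9) = -7
root (Priya): min(-4, -7) = -7
At root, Priya picks B (lowest: -7).
At B, Yuki picks F (highest: -7).
At F, Priya picks L10 (lowest: -7).
Terminal value -7.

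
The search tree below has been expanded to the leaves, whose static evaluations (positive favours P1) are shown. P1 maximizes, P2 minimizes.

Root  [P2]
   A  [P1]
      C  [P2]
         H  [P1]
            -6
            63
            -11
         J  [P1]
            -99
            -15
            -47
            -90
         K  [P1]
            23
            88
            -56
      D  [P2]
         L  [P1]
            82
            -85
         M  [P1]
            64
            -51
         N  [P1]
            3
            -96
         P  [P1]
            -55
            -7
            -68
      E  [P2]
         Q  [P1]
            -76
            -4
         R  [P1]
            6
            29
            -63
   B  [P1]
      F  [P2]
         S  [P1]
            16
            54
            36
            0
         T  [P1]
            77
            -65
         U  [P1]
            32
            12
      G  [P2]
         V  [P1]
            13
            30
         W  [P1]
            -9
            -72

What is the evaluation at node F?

32

S (P1): max(16, 54, 36, 0) = 54
T (P1): max(77, -65) = 77
U (P1): max(32, 12) = 32
F (P2): min(54, 77, 32) = 32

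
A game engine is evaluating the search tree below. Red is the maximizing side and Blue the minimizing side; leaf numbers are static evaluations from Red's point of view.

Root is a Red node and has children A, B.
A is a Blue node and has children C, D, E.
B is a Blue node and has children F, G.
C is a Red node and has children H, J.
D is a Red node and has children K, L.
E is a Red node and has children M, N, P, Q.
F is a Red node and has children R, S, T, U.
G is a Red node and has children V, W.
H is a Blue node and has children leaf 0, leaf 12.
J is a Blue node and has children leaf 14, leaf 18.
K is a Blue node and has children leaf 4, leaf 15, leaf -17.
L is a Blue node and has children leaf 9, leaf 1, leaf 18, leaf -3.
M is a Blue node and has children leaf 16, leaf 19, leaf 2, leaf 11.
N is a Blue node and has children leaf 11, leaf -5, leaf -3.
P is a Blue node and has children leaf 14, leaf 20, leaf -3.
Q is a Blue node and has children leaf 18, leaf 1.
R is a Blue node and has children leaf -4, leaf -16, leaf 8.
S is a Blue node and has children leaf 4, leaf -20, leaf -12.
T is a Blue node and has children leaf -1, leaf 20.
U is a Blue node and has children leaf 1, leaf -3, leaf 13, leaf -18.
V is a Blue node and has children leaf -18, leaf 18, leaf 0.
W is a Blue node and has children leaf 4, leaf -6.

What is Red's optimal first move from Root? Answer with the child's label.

H (Blue): min(0, 12) = 0
J (Blue): min(14, 18) = 14
C (Red): max(0, 14) = 14
K (Blue): min(4, 15, -17) = -17
L (Blue): min(9, 1, 18, -3) = -3
D (Red): max(-17, -3) = -3
M (Blue): min(16, 19, 2, 11) = 2
N (Blue): min(11, -5, -3) = -5
P (Blue): min(14, 20, -3) = -3
Q (Blue): min(18, 1) = 1
E (Red): max(2, -5, -3, 1) = 2
A (Blue): min(14, -3, 2) = -3
R (Blue): min(-4, -16, 8) = -16
S (Blue): min(4, -20, -12) = -20
T (Blue): min(-1, 20) = -1
U (Blue): min(1, -3, 13, -18) = -18
F (Red): max(-16, -20, -1, -18) = -1
V (Blue): min(-18, 18, 0) = -18
W (Blue): min(4, -6) = -6
G (Red): max(-18, -6) = -6
B (Blue): min(-1, -6) = -6
Root (Red): max(-3, -6) = -3
Red at Root wants the highest of {A=-3, B=-6}, so chooses A.

A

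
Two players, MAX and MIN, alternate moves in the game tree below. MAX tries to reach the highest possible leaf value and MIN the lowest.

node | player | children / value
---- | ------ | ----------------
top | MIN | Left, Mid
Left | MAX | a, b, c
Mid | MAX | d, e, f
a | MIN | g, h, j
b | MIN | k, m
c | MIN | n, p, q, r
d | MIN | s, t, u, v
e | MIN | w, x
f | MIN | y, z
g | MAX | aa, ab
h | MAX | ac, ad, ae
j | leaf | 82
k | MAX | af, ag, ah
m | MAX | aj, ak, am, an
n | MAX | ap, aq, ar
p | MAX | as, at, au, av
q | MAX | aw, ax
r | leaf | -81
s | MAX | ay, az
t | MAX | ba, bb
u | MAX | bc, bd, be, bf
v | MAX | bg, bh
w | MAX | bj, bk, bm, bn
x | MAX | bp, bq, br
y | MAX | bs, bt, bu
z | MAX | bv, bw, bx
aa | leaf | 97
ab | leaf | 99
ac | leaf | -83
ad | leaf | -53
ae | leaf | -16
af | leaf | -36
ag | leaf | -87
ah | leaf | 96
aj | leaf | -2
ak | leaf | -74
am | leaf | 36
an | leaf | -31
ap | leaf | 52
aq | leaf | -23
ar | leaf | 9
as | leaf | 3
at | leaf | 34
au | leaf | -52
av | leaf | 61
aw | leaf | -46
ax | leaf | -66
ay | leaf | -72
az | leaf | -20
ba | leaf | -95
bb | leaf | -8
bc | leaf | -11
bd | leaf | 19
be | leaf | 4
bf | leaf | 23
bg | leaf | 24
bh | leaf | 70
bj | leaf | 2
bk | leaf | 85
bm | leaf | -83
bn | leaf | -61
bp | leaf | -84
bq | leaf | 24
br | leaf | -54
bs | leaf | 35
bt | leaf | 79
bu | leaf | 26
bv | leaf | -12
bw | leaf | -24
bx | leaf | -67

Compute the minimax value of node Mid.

24

s (MAX): max(-72, -20) = -20
t (MAX): max(-95, -8) = -8
u (MAX): max(-11, 19, 4, 23) = 23
v (MAX): max(24, 70) = 70
d (MIN): min(-20, -8, 23, 70) = -20
w (MAX): max(2, 85, -83, -61) = 85
x (MAX): max(-84, 24, -54) = 24
e (MIN): min(85, 24) = 24
y (MAX): max(35, 79, 26) = 79
z (MAX): max(-12, -24, -67) = -12
f (MIN): min(79, -12) = -12
Mid (MAX): max(-20, 24, -12) = 24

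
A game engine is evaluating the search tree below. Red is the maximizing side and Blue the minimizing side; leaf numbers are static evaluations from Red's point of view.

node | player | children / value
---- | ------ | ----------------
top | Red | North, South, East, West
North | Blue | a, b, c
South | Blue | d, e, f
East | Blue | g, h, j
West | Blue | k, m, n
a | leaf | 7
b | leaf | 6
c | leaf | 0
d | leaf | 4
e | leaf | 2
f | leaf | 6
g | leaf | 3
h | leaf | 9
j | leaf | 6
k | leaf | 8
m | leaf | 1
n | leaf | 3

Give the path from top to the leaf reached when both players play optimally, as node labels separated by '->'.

North (Blue): min(7, 6, 0) = 0
South (Blue): min(4, 2, 6) = 2
East (Blue): min(3, 9, 6) = 3
West (Blue): min(8, 1, 3) = 1
top (Red): max(0, 2, 3, 1) = 3
At top, Red picks East (highest: 3).
At East, Blue picks g (lowest: 3).
Terminal value 3.

top -> East -> g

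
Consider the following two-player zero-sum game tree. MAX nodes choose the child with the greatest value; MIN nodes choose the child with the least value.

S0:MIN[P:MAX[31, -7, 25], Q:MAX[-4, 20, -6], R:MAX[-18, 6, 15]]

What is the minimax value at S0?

P (MAX): max(31, -7, 25) = 31
Q (MAX): max(-4, 20, -6) = 20
R (MAX): max(-18, 6, 15) = 15
S0 (MIN): min(31, 20, 15) = 15

15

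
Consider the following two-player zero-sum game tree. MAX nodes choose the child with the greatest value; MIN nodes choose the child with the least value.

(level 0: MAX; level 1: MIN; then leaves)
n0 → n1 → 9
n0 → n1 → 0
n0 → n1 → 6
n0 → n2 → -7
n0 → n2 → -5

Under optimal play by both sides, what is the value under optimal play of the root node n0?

0

n1 (MIN): min(9, 0, 6) = 0
n2 (MIN): min(-7, -5) = -7
n0 (MAX): max(0, -7) = 0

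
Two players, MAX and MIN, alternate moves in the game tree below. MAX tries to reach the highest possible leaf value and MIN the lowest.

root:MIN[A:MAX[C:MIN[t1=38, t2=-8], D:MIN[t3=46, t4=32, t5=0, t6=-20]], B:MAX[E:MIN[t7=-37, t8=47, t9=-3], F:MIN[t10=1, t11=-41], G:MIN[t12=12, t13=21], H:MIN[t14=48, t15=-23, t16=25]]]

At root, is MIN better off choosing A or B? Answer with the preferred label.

A

C (MIN): min(38, -8) = -8
D (MIN): min(46, 32, 0, -20) = -20
A (MAX): max(-8, -20) = -8
E (MIN): min(-37, 47, -3) = -37
F (MIN): min(1, -41) = -41
G (MIN): min(12, 21) = 12
H (MIN): min(48, -23, 25) = -23
B (MAX): max(-37, -41, 12, -23) = 12
MIN prefers the lower value; A=-8, B=12. A is better since -8 < 12.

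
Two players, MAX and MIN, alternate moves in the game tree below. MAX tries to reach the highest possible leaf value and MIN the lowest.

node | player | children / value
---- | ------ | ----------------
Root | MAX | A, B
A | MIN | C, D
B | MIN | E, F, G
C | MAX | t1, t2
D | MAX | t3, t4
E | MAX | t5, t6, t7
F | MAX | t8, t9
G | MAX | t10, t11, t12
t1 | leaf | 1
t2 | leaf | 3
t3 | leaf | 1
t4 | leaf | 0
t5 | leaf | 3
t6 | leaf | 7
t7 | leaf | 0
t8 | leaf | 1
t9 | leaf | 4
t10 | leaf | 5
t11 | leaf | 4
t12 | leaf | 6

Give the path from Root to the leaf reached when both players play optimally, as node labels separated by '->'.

C (MAX): max(1, 3) = 3
D (MAX): max(1, 0) = 1
A (MIN): min(3, 1) = 1
E (MAX): max(3, 7, 0) = 7
F (MAX): max(1, 4) = 4
G (MAX): max(5, 4, 6) = 6
B (MIN): min(7, 4, 6) = 4
Root (MAX): max(1, 4) = 4
At Root, MAX picks B (highest: 4).
At B, MIN picks F (lowest: 4).
At F, MAX picks t9 (highest: 4).
Terminal value 4.

Root -> B -> F -> t9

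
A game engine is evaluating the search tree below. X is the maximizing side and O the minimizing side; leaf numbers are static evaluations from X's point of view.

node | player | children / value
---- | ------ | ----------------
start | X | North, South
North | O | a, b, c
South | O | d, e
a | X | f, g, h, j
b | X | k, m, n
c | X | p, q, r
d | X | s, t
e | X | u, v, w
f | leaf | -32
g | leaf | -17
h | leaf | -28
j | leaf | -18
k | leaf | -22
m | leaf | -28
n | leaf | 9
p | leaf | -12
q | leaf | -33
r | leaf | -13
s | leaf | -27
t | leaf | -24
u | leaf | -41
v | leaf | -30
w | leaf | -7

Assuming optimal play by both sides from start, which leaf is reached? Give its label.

g

a (X): max(-32, -17, -28, -18) = -17
b (X): max(-22, -28, 9) = 9
c (X): max(-12, -33, -13) = -12
North (O): min(-17, 9, -12) = -17
d (X): max(-27, -24) = -24
e (X): max(-41, -30, -7) = -7
South (O): min(-24, -7) = -24
start (X): max(-17, -24) = -17
At start, X picks North (highest: -17).
At North, O picks a (lowest: -17).
At a, X picks g (highest: -17).
Terminal value -17.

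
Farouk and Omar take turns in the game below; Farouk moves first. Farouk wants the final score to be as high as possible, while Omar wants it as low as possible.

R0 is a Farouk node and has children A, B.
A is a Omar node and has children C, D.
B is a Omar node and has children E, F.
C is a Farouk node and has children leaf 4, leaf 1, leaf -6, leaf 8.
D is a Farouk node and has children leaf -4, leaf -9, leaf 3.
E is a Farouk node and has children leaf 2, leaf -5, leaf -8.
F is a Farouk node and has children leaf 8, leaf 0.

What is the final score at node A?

3

C (Farouk): max(4, 1, -6, 8) = 8
D (Farouk): max(-4, -9, 3) = 3
A (Omar): min(8, 3) = 3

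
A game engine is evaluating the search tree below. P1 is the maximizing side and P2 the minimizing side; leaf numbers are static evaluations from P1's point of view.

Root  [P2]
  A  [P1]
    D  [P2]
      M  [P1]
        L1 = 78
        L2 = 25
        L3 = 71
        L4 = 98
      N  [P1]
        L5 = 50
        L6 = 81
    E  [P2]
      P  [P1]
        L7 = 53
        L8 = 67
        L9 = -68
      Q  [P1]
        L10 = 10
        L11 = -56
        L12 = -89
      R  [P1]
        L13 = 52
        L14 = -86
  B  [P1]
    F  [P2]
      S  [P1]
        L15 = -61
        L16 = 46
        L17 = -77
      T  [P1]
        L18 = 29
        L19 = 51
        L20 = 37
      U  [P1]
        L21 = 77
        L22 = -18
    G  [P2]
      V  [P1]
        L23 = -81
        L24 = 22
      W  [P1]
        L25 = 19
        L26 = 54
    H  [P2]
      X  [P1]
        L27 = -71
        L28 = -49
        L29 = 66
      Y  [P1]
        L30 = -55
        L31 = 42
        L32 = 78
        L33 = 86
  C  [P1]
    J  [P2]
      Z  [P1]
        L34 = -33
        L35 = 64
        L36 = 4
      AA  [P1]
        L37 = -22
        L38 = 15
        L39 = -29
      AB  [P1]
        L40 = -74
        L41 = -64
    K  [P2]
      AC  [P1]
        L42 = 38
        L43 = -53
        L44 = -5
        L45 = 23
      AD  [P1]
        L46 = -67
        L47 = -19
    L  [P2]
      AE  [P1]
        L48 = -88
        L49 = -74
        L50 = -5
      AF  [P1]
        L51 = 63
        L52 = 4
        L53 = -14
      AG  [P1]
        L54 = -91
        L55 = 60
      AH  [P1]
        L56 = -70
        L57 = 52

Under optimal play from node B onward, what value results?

S (P1): max(-61, 46, -77) = 46
T (P1): max(29, 51, 37) = 51
U (P1): max(77, -18) = 77
F (P2): min(46, 51, 77) = 46
V (P1): max(-81, 22) = 22
W (P1): max(19, 54) = 54
G (P2): min(22, 54) = 22
X (P1): max(-71, -49, 66) = 66
Y (P1): max(-55, 42, 78, 86) = 86
H (P2): min(66, 86) = 66
B (P1): max(46, 22, 66) = 66

66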